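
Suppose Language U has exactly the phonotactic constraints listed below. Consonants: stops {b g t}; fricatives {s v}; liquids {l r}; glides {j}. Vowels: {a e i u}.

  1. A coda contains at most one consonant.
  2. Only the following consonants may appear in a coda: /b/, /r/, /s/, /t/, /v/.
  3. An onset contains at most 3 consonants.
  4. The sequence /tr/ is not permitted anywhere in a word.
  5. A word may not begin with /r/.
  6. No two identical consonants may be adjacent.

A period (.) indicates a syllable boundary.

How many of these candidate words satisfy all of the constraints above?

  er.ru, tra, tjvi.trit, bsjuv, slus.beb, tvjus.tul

er.ru — violates constraint 6: adjacent identical consonants /rr/ → illicit
tra — violates constraint 4: contains banned sequence /tr/ → illicit
tjvi.trit — violates constraint 4: contains banned sequence /tr/ → illicit
bsjuv — σ1 onset /bsj/ (3C), coda /v/ ok → licit
slus.beb — σ1 onset /sl/ (2C), coda /s/ ok; σ2 onset /b/, coda /b/ ok → licit
tvjus.tul — violates constraint 2: syllable 2 coda contains /l/, which is not a licensed coda consonant → illicit
Licit: bsjuv, slus.beb → 2.

2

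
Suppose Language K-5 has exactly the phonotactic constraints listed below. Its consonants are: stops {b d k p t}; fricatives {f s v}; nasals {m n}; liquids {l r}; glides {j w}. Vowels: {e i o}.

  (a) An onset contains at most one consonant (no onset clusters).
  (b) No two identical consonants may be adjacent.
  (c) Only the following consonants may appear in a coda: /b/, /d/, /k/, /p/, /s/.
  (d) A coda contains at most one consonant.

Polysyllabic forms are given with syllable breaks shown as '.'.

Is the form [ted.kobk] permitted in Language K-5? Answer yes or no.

[ted.kobk] — violates constraint (d): syllable 2 coda /bk/ has 2 consonants (> 1) → not permitted

no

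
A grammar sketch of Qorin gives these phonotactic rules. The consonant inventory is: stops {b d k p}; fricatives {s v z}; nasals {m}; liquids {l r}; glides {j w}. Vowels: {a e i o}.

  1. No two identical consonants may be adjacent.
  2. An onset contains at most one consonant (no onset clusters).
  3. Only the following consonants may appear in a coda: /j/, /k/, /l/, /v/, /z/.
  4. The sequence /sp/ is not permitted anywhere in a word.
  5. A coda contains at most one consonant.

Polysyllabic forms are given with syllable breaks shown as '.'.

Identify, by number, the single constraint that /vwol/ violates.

/vwol/: syllable 1 onset /vw/ has 2 consonants (> 1).
This is a violation of constraint 2: "An onset contains at most one consonant (no onset clusters)."
The remaining constraints (1, 3, 4, 5) are satisfied.

2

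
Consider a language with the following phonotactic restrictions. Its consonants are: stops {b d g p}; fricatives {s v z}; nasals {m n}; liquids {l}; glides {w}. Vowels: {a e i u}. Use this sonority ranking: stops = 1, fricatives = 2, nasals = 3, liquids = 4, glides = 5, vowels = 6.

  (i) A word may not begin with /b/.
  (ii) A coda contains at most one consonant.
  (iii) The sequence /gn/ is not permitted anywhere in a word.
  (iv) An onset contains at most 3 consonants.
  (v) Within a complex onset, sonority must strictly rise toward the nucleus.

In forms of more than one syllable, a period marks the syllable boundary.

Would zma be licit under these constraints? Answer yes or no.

yes

zma — σ1 onset /zm/ (2→3 rises), coda /∅/ ok → licit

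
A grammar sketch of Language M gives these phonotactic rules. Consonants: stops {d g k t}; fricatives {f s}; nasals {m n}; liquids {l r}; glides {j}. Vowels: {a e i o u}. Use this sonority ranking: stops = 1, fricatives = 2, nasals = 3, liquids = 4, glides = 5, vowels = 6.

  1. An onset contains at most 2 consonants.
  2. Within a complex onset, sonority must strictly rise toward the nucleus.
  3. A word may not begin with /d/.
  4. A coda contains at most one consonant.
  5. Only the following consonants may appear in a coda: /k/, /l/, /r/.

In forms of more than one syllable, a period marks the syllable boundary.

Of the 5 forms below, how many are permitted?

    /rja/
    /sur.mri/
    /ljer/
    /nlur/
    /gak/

/rja/ — σ1 onset /rj/ (4→5 rises), coda /∅/ ok → permitted
/sur.mri/ — σ1 onset /s/, coda /r/ ok; σ2 onset /mr/ (3→4 rises), coda /∅/ ok → permitted
/ljer/ — σ1 onset /lj/ (4→5 rises), coda /r/ ok → permitted
/nlur/ — σ1 onset /nl/ (3→4 rises), coda /r/ ok → permitted
/gak/ — σ1 onset /g/, coda /k/ ok → permitted
Permitted: /rja/, /sur.mri/, /ljer/, /nlur/, /gak/ → 5.

5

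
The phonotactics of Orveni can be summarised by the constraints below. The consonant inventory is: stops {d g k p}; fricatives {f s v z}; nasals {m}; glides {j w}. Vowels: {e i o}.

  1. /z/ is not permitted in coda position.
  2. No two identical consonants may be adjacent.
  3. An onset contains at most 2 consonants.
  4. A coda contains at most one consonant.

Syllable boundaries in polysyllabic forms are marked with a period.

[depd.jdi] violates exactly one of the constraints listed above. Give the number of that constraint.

[depd.jdi]: syllable 1 coda /pd/ has 2 consonants (> 1).
This is a violation of constraint 4: "A coda contains at most one consonant."
The remaining constraints (1, 2, 3) are satisfied.

4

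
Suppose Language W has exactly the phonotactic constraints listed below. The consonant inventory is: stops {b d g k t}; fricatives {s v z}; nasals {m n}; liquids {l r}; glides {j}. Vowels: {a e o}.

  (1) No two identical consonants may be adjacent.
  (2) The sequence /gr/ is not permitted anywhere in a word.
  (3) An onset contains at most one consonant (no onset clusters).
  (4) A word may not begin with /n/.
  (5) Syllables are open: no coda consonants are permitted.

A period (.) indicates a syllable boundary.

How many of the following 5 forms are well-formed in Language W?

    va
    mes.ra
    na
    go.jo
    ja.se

3

va — σ1 onset /v/, coda /∅/ ok → well-formed
mes.ra — violates constraint 5: syllable 1 coda /s/ has 1 consonant (> 0) → ill-formed
na — violates constraint 4: word begins with /n/ → ill-formed
go.jo — σ1 onset /g/, coda /∅/ ok; σ2 onset /j/, coda /∅/ ok → well-formed
ja.se — σ1 onset /j/, coda /∅/ ok; σ2 onset /s/, coda /∅/ ok → well-formed
Well-formed: va, go.jo, ja.se → 3.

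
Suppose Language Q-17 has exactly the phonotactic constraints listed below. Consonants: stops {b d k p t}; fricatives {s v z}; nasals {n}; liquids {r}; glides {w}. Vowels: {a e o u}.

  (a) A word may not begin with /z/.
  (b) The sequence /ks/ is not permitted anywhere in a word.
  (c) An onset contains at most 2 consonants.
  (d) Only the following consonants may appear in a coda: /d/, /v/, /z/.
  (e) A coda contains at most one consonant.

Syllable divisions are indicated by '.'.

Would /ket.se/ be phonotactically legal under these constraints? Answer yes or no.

/ket.se/ — violates constraint (d): syllable 1 coda contains /t/, which is not a licensed coda consonant → phonotactically illegal

no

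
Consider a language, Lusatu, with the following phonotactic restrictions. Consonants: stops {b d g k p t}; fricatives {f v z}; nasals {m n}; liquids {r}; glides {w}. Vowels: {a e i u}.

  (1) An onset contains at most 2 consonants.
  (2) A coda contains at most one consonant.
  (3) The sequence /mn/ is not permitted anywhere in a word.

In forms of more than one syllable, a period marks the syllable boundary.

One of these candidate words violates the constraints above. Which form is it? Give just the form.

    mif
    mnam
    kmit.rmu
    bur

mif — σ1 onset /m/, coda /f/ ok → permitted
mnam — violates constraint 3: contains banned sequence /mn/ → not permitted
kmit.rmu — σ1 onset /km/ (2C), coda /t/ ok; σ2 onset /rm/ (2C), coda /∅/ ok → permitted
bur — σ1 onset /b/, coda /r/ ok → permitted

mnam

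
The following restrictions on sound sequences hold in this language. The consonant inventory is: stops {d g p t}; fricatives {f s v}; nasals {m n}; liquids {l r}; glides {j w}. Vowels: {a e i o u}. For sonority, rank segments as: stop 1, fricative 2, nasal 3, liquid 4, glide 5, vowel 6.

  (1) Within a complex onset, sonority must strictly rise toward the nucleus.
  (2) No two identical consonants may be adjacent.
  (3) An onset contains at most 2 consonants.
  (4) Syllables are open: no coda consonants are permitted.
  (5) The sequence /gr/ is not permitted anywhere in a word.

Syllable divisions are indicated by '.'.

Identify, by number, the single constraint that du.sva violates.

du.sva: syllable 2 onset /sv/: /s/ (fricative, 2) → /v/ (fricative, 2) does not rise.
This is a violation of constraint 1: "Within a complex onset, sonority must strictly rise toward the nucleus."
The remaining constraints (2, 3, 4, 5) are satisfied.

1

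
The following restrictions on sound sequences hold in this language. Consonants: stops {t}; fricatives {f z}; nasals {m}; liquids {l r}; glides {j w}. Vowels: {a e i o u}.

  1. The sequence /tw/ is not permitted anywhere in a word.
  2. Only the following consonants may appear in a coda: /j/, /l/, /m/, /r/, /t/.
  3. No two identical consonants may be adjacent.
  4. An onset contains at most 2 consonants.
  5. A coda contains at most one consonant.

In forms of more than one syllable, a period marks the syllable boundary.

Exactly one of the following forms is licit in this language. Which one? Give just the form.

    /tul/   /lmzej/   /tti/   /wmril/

/tul/

/tul/ — σ1 onset /t/, coda /l/ ok → licit
/lmzej/ — violates constraint 4: syllable 1 onset /lmz/ has 3 consonants (> 2) → illicit
/tti/ — violates constraint 3: adjacent identical consonants /tt/ → illicit
/wmril/ — violates constraint 4: syllable 1 onset /wmr/ has 3 consonants (> 2) → illicit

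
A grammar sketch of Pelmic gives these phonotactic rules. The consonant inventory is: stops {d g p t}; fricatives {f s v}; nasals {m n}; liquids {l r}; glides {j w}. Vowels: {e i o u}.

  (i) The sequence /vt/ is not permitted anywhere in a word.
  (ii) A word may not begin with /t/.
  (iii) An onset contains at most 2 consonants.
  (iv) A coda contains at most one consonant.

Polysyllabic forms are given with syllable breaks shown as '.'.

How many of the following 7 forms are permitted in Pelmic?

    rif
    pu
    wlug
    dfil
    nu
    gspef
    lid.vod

6

rif — σ1 onset /r/, coda /f/ ok → permitted
pu — σ1 onset /p/, coda /∅/ ok → permitted
wlug — σ1 onset /wl/ (2C), coda /g/ ok → permitted
dfil — σ1 onset /df/ (2C), coda /l/ ok → permitted
nu — σ1 onset /n/, coda /∅/ ok → permitted
gspef — violates constraint (iii): syllable 1 onset /gsp/ has 3 consonants (> 2) → not permitted
lid.vod — σ1 onset /l/, coda /d/ ok; σ2 onset /v/, coda /d/ ok → permitted
Permitted: rif, pu, wlug, dfil, nu, lid.vod → 6.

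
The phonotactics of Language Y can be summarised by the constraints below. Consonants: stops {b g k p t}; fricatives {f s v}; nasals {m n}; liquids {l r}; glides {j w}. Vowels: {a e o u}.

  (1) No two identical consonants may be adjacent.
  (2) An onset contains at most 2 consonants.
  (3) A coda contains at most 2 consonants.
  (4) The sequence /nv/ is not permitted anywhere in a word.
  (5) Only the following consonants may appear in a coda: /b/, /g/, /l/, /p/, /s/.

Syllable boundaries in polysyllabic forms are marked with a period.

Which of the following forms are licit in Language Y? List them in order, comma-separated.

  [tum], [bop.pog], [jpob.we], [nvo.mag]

[tum] — violates constraint 5: syllable 1 coda contains /m/, which is not a licensed coda consonant → illicit
[bop.pog] — violates constraint 1: adjacent identical consonants /pp/ → illicit
[jpob.we] — σ1 onset /jp/ (2C), coda /b/ ok; σ2 onset /w/, coda /∅/ ok → licit
[nvo.mag] — violates constraint 4: contains banned sequence /nv/ → illicit

[jpob.we]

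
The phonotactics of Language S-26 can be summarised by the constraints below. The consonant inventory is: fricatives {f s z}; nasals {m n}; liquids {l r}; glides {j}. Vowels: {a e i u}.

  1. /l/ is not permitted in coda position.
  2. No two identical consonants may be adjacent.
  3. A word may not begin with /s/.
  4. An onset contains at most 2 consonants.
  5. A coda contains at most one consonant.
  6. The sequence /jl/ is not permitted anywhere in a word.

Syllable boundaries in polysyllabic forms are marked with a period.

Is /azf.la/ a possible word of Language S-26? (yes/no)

/azf.la/ — violates constraint 5: syllable 1 coda /zf/ has 2 consonants (> 1) → illicit

no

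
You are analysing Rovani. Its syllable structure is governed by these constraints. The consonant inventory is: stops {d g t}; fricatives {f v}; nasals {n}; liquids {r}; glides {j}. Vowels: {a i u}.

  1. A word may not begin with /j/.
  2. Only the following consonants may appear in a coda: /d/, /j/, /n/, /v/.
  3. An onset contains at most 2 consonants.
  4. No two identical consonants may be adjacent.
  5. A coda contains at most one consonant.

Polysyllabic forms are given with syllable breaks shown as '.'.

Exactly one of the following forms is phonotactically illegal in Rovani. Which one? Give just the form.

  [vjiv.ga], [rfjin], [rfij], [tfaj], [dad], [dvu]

[rfjin]

[vjiv.ga] — σ1 onset /vj/ (2C), coda /v/ ok; σ2 onset /g/, coda /∅/ ok → phonotactically legal
[rfjin] — violates constraint 3: syllable 1 onset /rfj/ has 3 consonants (> 2) → phonotactically illegal
[rfij] — σ1 onset /rf/ (2C), coda /j/ ok → phonotactically legal
[tfaj] — σ1 onset /tf/ (2C), coda /j/ ok → phonotactically legal
[dad] — σ1 onset /d/, coda /d/ ok → phonotactically legal
[dvu] — σ1 onset /dv/ (2C), coda /∅/ ok → phonotactically legal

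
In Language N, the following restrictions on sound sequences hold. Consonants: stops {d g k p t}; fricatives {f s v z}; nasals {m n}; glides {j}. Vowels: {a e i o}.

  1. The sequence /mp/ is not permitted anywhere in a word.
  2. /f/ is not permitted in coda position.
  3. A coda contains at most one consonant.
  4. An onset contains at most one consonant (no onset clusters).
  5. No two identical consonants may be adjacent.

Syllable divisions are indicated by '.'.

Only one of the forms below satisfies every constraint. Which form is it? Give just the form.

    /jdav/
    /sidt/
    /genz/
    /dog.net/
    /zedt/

/dog.net/

/jdav/ — violates constraint 4: syllable 1 onset /jd/ has 2 consonants (> 1) → phonotactically illegal
/sidt/ — violates constraint 3: syllable 1 coda /dt/ has 2 consonants (> 1) → phonotactically illegal
/genz/ — violates constraint 3: syllable 1 coda /nz/ has 2 consonants (> 1) → phonotactically illegal
/dog.net/ — σ1 onset /d/, coda /g/ ok; σ2 onset /n/, coda /t/ ok → phonotactically legal
/zedt/ — violates constraint 3: syllable 1 coda /dt/ has 2 consonants (> 1) → phonotactically illegal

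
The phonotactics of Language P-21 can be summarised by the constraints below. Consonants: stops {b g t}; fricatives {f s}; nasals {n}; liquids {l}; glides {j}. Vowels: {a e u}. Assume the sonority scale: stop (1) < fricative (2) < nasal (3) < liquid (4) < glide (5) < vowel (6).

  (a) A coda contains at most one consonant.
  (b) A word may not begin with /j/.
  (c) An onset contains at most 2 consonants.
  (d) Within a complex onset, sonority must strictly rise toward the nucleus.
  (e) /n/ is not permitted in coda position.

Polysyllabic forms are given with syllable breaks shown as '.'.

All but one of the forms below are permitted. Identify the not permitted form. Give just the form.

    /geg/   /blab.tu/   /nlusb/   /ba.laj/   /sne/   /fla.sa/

/nlusb/

/geg/ — σ1 onset /g/, coda /g/ ok → permitted
/blab.tu/ — σ1 onset /bl/ (1→4 rises), coda /b/ ok; σ2 onset /t/, coda /∅/ ok → permitted
/nlusb/ — violates constraint (a): syllable 1 coda /sb/ has 2 consonants (> 1) → not permitted
/ba.laj/ — σ1 onset /b/, coda /∅/ ok; σ2 onset /l/, coda /j/ ok → permitted
/sne/ — σ1 onset /sn/ (2→3 rises), coda /∅/ ok → permitted
/fla.sa/ — σ1 onset /fl/ (2→4 rises), coda /∅/ ok; σ2 onset /s/, coda /∅/ ok → permitted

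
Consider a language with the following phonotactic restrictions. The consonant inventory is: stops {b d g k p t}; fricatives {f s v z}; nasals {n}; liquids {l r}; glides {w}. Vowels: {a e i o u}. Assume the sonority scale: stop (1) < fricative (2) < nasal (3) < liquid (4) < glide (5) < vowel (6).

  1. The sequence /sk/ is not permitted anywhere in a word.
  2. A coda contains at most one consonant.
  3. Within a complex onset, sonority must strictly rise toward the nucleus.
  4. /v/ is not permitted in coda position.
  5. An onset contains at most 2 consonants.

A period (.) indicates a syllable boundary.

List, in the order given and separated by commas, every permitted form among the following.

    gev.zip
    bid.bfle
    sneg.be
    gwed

sneg.be, gwed

gev.zip — violates constraint 4: syllable 1 coda contains /v/ → not permitted
bid.bfle — violates constraint 5: syllable 2 onset /bfl/ has 3 consonants (> 2) → not permitted
sneg.be — σ1 onset /sn/ (2→3 rises), coda /g/ ok; σ2 onset /b/, coda /∅/ ok → permitted
gwed — σ1 onset /gw/ (1→5 rises), coda /d/ ok → permitted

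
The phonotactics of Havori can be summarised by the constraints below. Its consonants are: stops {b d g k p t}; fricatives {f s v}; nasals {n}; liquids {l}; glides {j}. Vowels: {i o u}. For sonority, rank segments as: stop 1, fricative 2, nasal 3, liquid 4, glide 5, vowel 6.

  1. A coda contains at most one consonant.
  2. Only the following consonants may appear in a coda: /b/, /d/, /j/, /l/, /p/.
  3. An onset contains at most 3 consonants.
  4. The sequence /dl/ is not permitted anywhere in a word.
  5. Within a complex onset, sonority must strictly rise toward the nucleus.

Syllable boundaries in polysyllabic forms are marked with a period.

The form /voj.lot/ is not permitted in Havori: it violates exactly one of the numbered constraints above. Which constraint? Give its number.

2

/voj.lot/: syllable 2 coda contains /t/, which is not a licensed coda consonant.
This is a violation of constraint 2: "Only the following consonants may appear in a coda: /b/, /d/, /j/, /l/, /p/."
The remaining constraints (1, 3, 4, 5) are satisfied.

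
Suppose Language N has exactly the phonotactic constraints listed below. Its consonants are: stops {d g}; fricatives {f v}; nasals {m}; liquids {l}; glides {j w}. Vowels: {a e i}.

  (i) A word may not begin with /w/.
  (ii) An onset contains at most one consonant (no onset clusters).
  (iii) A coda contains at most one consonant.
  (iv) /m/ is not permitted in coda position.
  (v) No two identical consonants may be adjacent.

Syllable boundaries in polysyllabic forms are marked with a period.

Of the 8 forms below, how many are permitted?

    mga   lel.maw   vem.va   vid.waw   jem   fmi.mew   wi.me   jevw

mga — violates constraint (ii): syllable 1 onset /mg/ has 2 consonants (> 1) → not permitted
lel.maw — σ1 onset /l/, coda /l/ ok; σ2 onset /m/, coda /w/ ok → permitted
vem.va — violates constraint (iv): syllable 1 coda contains /m/ → not permitted
vid.waw — σ1 onset /v/, coda /d/ ok; σ2 onset /w/, coda /w/ ok → permitted
jem — violates constraint (iv): syllable 1 coda contains /m/ → not permitted
fmi.mew — violates constraint (ii): syllable 1 onset /fm/ has 2 consonants (> 1) → not permitted
wi.me — violates constraint (i): word begins with /w/ → not permitted
jevw — violates constraint (iii): syllable 1 coda /vw/ has 2 consonants (> 1) → not permitted
Permitted: lel.maw, vid.waw → 2.

2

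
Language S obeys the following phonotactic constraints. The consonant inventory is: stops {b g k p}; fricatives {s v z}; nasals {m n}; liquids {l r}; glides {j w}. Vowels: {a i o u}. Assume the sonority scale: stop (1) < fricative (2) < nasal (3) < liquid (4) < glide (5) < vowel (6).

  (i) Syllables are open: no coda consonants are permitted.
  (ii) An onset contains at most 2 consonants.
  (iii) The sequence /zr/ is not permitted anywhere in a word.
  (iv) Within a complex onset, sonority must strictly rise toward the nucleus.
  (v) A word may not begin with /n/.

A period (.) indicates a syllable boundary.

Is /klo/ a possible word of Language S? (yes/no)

/klo/ — σ1 onset /kl/ (1→4 rises), coda /∅/ ok → well-formed

yes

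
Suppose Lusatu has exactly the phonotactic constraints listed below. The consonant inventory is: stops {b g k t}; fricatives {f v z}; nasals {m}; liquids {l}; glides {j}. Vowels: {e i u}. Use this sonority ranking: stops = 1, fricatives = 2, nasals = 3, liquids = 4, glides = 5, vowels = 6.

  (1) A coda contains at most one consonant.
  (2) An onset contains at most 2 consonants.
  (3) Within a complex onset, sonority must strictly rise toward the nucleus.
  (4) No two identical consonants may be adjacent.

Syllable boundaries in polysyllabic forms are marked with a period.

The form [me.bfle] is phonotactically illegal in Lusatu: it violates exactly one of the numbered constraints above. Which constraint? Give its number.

2

[me.bfle]: syllable 2 onset /bfl/ has 3 consonants (> 2).
This is a violation of constraint 2: "An onset contains at most 2 consonants."
The remaining constraints (1, 3, 4) are satisfied.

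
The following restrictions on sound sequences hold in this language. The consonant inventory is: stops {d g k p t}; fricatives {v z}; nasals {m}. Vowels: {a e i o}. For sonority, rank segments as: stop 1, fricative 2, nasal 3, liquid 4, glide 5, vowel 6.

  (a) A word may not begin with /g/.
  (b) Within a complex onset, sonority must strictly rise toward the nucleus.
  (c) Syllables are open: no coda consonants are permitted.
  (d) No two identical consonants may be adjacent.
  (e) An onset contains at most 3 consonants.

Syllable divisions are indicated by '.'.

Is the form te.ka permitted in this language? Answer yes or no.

yes

te.ka — σ1 onset /t/, coda /∅/ ok; σ2 onset /k/, coda /∅/ ok → permitted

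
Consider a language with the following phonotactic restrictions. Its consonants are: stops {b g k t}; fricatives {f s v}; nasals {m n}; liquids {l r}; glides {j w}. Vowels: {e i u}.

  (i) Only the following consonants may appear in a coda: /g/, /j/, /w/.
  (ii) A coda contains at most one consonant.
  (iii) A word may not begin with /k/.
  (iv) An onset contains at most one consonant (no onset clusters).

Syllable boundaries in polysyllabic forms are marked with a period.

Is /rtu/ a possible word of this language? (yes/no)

no

/rtu/ — violates constraint (iv): syllable 1 onset /rt/ has 2 consonants (> 1) → illicit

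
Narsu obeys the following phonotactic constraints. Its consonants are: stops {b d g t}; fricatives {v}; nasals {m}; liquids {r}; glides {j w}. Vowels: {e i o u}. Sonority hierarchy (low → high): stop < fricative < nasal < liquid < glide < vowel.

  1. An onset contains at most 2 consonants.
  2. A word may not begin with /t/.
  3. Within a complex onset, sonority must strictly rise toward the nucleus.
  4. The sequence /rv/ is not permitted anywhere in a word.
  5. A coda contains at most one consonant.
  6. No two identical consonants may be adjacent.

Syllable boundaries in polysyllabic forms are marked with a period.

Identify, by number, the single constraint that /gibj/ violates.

/gibj/: syllable 1 coda /bj/ has 2 consonants (> 1).
This is a violation of constraint 5: "A coda contains at most one consonant."
The remaining constraints (1, 2, 3, 4, 6) are satisfied.

5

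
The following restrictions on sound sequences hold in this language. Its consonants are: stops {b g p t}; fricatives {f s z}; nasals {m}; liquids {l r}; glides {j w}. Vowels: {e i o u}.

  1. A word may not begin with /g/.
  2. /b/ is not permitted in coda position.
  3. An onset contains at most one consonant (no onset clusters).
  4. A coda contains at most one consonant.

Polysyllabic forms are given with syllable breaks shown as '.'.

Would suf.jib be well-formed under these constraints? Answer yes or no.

suf.jib — violates constraint 2: syllable 2 coda contains /b/ → ill-formed

no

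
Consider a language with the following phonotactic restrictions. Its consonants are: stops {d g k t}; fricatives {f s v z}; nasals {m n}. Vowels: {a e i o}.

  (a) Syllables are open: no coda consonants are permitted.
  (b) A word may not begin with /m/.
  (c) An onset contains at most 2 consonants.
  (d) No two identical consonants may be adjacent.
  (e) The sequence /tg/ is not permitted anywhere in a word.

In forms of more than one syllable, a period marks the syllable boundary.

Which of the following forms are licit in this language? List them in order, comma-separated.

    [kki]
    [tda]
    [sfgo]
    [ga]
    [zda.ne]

[tda], [ga], [zda.ne]

[kki] — violates constraint (d): adjacent identical consonants /kk/ → illicit
[tda] — σ1 onset /td/ (2C), coda /∅/ ok → licit
[sfgo] — violates constraint (c): syllable 1 onset /sfg/ has 3 consonants (> 2) → illicit
[ga] — σ1 onset /g/, coda /∅/ ok → licit
[zda.ne] — σ1 onset /zd/ (2C), coda /∅/ ok; σ2 onset /n/, coda /∅/ ok → licit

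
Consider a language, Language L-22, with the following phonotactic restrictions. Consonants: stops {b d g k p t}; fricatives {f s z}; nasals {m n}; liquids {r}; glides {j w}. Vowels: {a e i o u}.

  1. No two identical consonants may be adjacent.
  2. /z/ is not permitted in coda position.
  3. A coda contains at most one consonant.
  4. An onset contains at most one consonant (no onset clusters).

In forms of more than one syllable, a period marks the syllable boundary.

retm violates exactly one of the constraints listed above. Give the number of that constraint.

3

retm: syllable 1 coda /tm/ has 2 consonants (> 1).
This is a violation of constraint 3: "A coda contains at most one consonant."
The remaining constraints (1, 2, 4) are satisfied.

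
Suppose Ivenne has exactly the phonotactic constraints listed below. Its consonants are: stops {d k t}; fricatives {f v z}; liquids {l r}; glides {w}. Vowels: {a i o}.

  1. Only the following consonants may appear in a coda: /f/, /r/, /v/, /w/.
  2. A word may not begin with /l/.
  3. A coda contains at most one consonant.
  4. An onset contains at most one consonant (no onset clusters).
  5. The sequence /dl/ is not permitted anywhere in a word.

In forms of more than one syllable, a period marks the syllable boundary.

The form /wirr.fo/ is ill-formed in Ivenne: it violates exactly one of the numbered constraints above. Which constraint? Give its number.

/wirr.fo/: syllable 1 coda /rr/ has 2 consonants (> 1).
This is a violation of constraint 3: "A coda contains at most one consonant."
The remaining constraints (1, 2, 4, 5) are satisfied.

3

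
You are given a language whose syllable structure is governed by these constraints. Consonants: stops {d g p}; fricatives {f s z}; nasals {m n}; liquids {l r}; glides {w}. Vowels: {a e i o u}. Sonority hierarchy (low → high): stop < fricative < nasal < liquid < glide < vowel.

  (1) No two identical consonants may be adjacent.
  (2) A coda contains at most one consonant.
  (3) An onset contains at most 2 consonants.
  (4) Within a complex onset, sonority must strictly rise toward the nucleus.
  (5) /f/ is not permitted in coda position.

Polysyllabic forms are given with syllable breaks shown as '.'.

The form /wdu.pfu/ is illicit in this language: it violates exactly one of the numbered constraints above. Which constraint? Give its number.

4

/wdu.pfu/: syllable 1 onset /wd/: /w/ (glide, 5) → /d/ (stop, 1) does not rise.
This is a violation of constraint 4: "Within a complex onset, sonority must strictly rise toward the nucleus."
The remaining constraints (1, 2, 3, 5) are satisfied.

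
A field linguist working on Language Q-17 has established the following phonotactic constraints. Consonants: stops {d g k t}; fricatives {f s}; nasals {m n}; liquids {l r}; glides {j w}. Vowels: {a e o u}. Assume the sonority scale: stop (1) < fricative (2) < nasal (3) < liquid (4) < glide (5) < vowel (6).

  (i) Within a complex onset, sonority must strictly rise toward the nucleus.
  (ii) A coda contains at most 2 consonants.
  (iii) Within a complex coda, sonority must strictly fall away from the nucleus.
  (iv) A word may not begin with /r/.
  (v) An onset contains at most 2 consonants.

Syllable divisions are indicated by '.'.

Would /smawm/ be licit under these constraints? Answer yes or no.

yes

/smawm/ — σ1 onset /sm/ (2→3 rises), coda /wm/ (5→3 falls) ok → licit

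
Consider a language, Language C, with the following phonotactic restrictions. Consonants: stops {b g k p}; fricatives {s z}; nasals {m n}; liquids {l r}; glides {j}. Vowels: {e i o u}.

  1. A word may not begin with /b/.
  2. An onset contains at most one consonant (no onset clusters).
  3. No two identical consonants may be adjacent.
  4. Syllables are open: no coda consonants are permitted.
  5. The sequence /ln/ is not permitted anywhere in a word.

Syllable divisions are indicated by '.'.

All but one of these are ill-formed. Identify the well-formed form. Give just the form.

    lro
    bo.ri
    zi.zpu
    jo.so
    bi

jo.so

lro — violates constraint 2: syllable 1 onset /lr/ has 2 consonants (> 1) → ill-formed
bo.ri — violates constraint 1: word begins with /b/ → ill-formed
zi.zpu — violates constraint 2: syllable 2 onset /zp/ has 2 consonants (> 1) → ill-formed
jo.so — σ1 onset /j/, coda /∅/ ok; σ2 onset /s/, coda /∅/ ok → well-formed
bi — violates constraint 1: word begins with /b/ → ill-formed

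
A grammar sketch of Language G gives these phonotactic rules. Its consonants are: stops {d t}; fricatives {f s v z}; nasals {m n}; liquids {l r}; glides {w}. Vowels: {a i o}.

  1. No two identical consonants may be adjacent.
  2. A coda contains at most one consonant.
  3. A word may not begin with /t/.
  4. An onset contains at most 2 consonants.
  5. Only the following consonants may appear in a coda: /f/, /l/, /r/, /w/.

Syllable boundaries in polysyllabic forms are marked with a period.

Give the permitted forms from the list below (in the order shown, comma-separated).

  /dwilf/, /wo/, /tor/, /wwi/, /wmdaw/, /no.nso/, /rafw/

/wo/, /no.nso/

/dwilf/ — violates constraint 2: syllable 1 coda /lf/ has 2 consonants (> 1) → not permitted
/wo/ — σ1 onset /w/, coda /∅/ ok → permitted
/tor/ — violates constraint 3: word begins with /t/ → not permitted
/wwi/ — violates constraint 1: adjacent identical consonants /ww/ → not permitted
/wmdaw/ — violates constraint 4: syllable 1 onset /wmd/ has 3 consonants (> 2) → not permitted
/no.nso/ — σ1 onset /n/, coda /∅/ ok; σ2 onset /ns/ (2C), coda /∅/ ok → permitted
/rafw/ — violates constraint 2: syllable 1 coda /fw/ has 2 consonants (> 1) → not permitted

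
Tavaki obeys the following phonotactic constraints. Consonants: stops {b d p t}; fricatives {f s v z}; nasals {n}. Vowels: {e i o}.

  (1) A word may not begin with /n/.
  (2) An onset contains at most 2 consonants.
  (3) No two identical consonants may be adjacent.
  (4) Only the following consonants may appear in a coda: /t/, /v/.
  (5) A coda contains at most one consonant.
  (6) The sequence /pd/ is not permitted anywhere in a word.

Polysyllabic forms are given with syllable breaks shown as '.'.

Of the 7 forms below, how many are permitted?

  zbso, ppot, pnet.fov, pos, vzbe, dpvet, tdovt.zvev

1

zbso — violates constraint 2: syllable 1 onset /zbs/ has 3 consonants (> 2) → not permitted
ppot — violates constraint 3: adjacent identical consonants /pp/ → not permitted
pnet.fov — σ1 onset /pn/ (2C), coda /t/ ok; σ2 onset /f/, coda /v/ ok → permitted
pos — violates constraint 4: syllable 1 coda contains /s/, which is not a licensed coda consonant → not permitted
vzbe — violates constraint 2: syllable 1 onset /vzb/ has 3 consonants (> 2) → not permitted
dpvet — violates constraint 2: syllable 1 onset /dpv/ has 3 consonants (> 2) → not permitted
tdovt.zvev — violates constraint 5: syllable 1 coda /vt/ has 2 consonants (> 1) → not permitted
Permitted: pnet.fov → 1.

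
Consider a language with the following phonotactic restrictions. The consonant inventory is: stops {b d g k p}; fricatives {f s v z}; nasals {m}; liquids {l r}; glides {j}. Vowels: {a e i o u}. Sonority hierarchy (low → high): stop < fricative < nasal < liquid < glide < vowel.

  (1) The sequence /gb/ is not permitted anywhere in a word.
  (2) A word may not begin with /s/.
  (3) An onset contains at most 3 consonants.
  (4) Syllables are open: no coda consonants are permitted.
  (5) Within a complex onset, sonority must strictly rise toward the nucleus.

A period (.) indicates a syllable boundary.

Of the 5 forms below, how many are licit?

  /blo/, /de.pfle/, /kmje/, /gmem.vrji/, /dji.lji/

/blo/ — σ1 onset /bl/ (1→4 rises), coda /∅/ ok → licit
/de.pfle/ — σ1 onset /d/, coda /∅/ ok; σ2 onset /pfl/ (1→2→4 rises), coda /∅/ ok → licit
/kmje/ — σ1 onset /kmj/ (1→3→5 rises), coda /∅/ ok → licit
/gmem.vrji/ — violates constraint 4: syllable 1 coda /m/ has 1 consonant (> 0) → illicit
/dji.lji/ — σ1 onset /dj/ (1→5 rises), coda /∅/ ok; σ2 onset /lj/ (4→5 rises), coda /∅/ ok → licit
Licit: /blo/, /de.pfle/, /kmje/, /dji.lji/ → 4.

4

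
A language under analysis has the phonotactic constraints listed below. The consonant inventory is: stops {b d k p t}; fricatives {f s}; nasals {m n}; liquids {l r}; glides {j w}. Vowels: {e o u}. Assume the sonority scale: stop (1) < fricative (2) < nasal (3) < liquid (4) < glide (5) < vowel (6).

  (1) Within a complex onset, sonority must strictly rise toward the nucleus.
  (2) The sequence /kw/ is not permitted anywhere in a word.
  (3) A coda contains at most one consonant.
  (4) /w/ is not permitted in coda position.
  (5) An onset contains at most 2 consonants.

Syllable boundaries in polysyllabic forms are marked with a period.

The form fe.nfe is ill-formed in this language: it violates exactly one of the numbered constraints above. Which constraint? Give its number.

fe.nfe: syllable 2 onset /nf/: /n/ (nasal, 3) → /f/ (fricative, 2) does not rise.
This is a violation of constraint 1: "Within a complex onset, sonority must strictly rise toward the nucleus."
The remaining constraints (2, 3, 4, 5) are satisfied.

1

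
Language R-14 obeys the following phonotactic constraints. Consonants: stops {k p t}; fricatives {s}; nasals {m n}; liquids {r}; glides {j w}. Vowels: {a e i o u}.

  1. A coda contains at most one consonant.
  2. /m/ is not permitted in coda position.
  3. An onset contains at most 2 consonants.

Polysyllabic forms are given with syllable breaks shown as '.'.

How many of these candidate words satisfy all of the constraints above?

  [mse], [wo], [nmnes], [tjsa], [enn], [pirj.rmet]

[mse] — σ1 onset /ms/ (2C), coda /∅/ ok → well-formed
[wo] — σ1 onset /w/, coda /∅/ ok → well-formed
[nmnes] — violates constraint 3: syllable 1 onset /nmn/ has 3 consonants (> 2) → ill-formed
[tjsa] — violates constraint 3: syllable 1 onset /tjs/ has 3 consonants (> 2) → ill-formed
[enn] — violates constraint 1: syllable 1 coda /nn/ has 2 consonants (> 1) → ill-formed
[pirj.rmet] — violates constraint 1: syllable 1 coda /rj/ has 2 consonants (> 1) → ill-formed
Well-formed: [mse], [wo] → 2.

2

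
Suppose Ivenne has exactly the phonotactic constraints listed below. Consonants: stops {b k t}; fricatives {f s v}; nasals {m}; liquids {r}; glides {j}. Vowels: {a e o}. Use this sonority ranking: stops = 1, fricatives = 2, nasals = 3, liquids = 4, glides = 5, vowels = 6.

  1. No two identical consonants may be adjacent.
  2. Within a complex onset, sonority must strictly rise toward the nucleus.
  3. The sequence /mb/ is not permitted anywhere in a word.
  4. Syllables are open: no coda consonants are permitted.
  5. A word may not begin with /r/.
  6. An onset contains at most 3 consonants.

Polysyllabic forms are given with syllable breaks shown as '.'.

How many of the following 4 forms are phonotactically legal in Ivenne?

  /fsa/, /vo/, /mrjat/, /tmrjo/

1

/fsa/ — violates constraint 2: syllable 1 onset /fs/: /f/ (fricative, 2) → /s/ (fricative, 2) does not rise → phonotactically illegal
/vo/ — σ1 onset /v/, coda /∅/ ok → phonotactically legal
/mrjat/ — violates constraint 4: syllable 1 coda /t/ has 1 consonant (> 0) → phonotactically illegal
/tmrjo/ — violates constraint 6: syllable 1 onset /tmrj/ has 4 consonants (> 3) → phonotactically illegal
Phonotactically legal: /vo/ → 1.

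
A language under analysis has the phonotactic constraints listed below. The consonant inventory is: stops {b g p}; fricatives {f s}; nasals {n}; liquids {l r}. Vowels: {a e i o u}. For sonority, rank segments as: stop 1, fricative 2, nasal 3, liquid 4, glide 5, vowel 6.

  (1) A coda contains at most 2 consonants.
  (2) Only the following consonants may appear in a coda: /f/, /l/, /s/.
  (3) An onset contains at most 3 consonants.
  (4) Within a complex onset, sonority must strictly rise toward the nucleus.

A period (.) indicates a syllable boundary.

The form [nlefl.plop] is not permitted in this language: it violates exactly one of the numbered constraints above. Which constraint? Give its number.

[nlefl.plop]: syllable 2 coda contains /p/, which is not a licensed coda consonant.
This is a violation of constraint 2: "Only the following consonants may appear in a coda: /f/, /l/, /s/."
The remaining constraints (1, 3, 4) are satisfied.

2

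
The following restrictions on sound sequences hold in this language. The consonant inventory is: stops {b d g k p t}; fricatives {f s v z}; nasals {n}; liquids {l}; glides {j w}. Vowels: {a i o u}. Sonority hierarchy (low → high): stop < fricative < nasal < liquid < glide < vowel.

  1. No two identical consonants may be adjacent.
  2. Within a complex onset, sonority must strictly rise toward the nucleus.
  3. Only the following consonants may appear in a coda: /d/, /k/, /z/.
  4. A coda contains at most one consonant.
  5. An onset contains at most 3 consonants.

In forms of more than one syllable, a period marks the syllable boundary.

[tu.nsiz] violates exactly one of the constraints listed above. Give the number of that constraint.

2

[tu.nsiz]: syllable 2 onset /ns/: /n/ (nasal, 3) → /s/ (fricative, 2) does not rise.
This is a violation of constraint 2: "Within a complex onset, sonority must strictly rise toward the nucleus."
The remaining constraints (1, 3, 4, 5) are satisfied.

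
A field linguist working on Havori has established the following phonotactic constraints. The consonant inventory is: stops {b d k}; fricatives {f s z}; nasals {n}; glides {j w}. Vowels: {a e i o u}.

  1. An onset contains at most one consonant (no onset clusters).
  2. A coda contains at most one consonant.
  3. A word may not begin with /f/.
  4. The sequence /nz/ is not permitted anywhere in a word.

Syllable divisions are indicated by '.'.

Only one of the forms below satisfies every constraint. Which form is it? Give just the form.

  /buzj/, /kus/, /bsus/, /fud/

/buzj/ — violates constraint 2: syllable 1 coda /zj/ has 2 consonants (> 1) → illicit
/kus/ — σ1 onset /k/, coda /s/ ok → licit
/bsus/ — violates constraint 1: syllable 1 onset /bs/ has 2 consonants (> 1) → illicit
/fud/ — violates constraint 3: word begins with /f/ → illicit

/kus/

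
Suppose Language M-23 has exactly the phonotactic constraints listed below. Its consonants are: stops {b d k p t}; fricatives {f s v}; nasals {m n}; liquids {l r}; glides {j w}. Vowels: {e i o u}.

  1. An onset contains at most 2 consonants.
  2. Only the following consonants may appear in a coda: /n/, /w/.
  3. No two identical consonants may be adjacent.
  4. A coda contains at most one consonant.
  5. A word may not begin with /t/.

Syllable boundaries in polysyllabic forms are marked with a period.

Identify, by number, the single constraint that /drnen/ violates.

1

/drnen/: syllable 1 onset /drn/ has 3 consonants (> 2).
This is a violation of constraint 1: "An onset contains at most 2 consonants."
The remaining constraints (2, 3, 4, 5) are satisfied.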